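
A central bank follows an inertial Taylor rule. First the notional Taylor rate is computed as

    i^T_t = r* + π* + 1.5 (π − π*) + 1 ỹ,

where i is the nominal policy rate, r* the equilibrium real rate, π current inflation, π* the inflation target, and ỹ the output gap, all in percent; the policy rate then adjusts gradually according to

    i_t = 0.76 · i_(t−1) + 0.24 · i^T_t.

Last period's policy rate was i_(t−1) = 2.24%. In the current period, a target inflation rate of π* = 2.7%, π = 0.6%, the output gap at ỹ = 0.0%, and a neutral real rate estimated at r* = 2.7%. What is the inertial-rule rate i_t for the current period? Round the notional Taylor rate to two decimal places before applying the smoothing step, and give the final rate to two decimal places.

2.24%

i^T_t = 2.7 + 2.7 + 1.5 × (0.6 − 2.7) + 1 × 0.0
   = 2.7 + 2.7 − 3.15 + 0 = 2.25
i_t = 0.76 × 2.24 + 0.24 × 2.25 = 1.7024 + 0.54 = 2.24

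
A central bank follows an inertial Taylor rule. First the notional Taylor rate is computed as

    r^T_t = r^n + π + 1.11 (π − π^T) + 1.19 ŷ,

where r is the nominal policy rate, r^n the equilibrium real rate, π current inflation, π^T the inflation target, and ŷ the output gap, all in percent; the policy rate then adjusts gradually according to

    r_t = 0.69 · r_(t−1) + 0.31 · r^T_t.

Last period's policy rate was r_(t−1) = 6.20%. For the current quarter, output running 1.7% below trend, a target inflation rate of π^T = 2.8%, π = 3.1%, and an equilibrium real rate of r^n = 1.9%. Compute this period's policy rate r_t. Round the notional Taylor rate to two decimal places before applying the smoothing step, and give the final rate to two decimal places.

5.30%

Output 1.7% below potential → ŷ = -1.7.
r^T_t = 1.9 + 3.1 + 1.11 × (3.1 − 2.8) + 1.19 × (-1.7)
   = 1.9 + 3.1 + 0.333 − 2.023 = 3.31
r_t = 0.69 × 6.20 + 0.31 × 3.31 = 4.278 + 1.0261 = 5.30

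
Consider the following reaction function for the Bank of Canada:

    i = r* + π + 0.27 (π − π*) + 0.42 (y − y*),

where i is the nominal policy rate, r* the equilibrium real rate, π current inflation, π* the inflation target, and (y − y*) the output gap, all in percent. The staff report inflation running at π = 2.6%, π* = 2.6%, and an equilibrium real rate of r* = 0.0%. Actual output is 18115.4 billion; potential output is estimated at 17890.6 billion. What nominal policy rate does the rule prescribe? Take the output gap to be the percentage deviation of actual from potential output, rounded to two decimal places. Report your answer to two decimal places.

Output gap = 100 × (18115.4 − 17890.6) / 17890.6 = 1.26%.
i = 0.00 + 2.60 + 0.27 × (2.60 − 2.60) + 0.42 × 1.26
   = 0.00 + 2.6 + 0 + 0.5292 = 3.13

3.13%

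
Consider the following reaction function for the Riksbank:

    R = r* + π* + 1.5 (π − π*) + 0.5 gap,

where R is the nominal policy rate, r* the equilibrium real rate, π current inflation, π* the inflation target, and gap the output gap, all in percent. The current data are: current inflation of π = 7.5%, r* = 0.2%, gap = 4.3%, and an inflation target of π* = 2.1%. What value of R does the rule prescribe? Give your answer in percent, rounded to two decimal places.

12.55%

R = 0.2 + 2.1 + 1.5 × (7.5 − 2.1) + 0.5 × 4.3
   = 0.2 + 2.1 + 8.1 + 2.15 = 12.55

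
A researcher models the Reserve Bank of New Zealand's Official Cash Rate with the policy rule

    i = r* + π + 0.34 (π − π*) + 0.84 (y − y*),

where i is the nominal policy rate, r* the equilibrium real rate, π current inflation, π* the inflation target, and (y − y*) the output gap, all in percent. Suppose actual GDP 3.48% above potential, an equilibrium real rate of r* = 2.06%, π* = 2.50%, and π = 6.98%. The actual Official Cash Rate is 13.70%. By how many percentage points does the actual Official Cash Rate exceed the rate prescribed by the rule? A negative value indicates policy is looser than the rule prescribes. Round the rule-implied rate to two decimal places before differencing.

0.21 pp

Output 3.48% above potential → (y − y*) = 3.48.
i = 2.06 + 6.98 + 0.34 × (6.98 − 2.50) + 0.84 × 3.48
   = 2.06 + 6.98 + 1.5232 + 2.9232 = 13.49
Deviation = 13.70 − 13.49 = 0.21 pp.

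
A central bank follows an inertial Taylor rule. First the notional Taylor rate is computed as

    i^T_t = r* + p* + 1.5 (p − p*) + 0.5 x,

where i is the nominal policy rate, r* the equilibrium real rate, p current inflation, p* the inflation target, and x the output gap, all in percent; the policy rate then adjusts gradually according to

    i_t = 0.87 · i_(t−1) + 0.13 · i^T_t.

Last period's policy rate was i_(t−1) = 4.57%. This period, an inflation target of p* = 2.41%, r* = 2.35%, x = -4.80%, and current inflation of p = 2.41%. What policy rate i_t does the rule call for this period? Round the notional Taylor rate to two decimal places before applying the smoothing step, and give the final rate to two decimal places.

4.28%

i^T_t = 2.35 + 2.41 + 1.5 × (2.41 − 2.41) + 0.5 × (-4.80)
   = 2.35 + 2.41 + 0 − 2.4 = 2.36
i_t = 0.87 × 4.57 + 0.13 × 2.36 = 3.9759 + 0.3068 = 4.28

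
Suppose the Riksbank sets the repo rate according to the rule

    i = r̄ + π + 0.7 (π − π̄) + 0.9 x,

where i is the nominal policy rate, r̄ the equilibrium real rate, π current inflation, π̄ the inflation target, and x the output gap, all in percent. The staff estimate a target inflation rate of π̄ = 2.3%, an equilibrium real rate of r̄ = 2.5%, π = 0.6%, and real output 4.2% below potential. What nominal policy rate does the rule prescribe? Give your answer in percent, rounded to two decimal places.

-1.87%

Output 4.2% below potential → x = -4.2.
i = 2.5 + 0.6 + 0.7 × (0.6 − 2.3) + 0.9 × (-4.2)
   = 2.5 + 0.6 − 1.19 − 3.78 = -1.87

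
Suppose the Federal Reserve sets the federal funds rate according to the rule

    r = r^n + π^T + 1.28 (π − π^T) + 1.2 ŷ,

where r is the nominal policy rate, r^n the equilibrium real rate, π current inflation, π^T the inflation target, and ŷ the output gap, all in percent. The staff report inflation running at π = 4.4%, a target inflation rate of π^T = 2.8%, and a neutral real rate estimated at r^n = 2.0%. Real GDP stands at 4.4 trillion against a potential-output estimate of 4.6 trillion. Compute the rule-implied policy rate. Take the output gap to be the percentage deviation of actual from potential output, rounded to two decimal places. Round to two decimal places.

1.63%

Output gap = 100 × (4.4 − 4.6) / 4.6 = -4.35%.
r = 2.00 + 2.80 + 1.28 × (4.40 − 2.80) + 1.2 × (-4.35)
   = 2.00 + 2.8 + 2.048 − 5.22 = 1.63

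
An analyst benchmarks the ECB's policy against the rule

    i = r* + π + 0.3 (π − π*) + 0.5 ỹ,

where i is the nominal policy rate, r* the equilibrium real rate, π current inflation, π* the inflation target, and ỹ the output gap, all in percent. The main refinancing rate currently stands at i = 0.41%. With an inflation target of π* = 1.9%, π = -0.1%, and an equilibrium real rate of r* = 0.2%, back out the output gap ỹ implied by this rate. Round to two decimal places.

0.5 ỹ = 0.41 − 0.2 − (-0.1) − 0.3 × ((-0.1) − 1.9) = 0.91
ỹ = 0.91 / 0.5 = 1.82

1.82%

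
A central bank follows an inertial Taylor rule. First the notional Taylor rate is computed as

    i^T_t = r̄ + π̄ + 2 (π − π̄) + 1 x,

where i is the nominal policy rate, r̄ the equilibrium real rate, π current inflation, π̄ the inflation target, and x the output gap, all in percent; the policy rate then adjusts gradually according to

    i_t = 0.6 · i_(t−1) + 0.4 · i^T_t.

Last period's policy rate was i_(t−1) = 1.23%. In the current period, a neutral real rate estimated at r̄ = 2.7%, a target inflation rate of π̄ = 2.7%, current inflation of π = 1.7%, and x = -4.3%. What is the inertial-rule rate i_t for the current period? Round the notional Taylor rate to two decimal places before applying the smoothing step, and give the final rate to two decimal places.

0.38%

i^T_t = 2.7 + 2.7 + 2 × (1.7 − 2.7) + 1 × (-4.3)
   = 2.7 + 2.7 − 2 − 4.3 = -0.90
i_t = 0.6 × 1.23 + 0.4 × (-0.90) = 0.738 − 0.36 = 0.38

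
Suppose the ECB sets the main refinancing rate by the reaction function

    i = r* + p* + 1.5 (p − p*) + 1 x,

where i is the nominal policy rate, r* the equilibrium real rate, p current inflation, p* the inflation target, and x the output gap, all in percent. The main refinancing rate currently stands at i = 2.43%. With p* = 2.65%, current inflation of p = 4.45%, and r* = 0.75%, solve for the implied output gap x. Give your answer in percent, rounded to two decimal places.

-3.67%

1 x = 2.43 − 0.75 − 2.65 − 1.5 × (4.45 − 2.65) = -3.67
x = -3.67 / 1 = -3.67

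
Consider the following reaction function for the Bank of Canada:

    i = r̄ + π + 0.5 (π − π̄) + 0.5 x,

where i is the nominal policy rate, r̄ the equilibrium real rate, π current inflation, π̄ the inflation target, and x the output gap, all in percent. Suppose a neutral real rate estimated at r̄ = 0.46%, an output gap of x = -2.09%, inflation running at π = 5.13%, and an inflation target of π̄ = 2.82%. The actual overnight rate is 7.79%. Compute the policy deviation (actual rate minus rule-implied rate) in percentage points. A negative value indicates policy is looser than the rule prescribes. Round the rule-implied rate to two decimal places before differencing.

2.09 pp

i = 0.46 + 5.13 + 0.5 × (5.13 − 2.82) + 0.5 × (-2.09)
   = 0.46 + 5.13 + 1.155 − 1.045 = 5.70
Deviation = 7.79 − 5.70 = 2.09 pp.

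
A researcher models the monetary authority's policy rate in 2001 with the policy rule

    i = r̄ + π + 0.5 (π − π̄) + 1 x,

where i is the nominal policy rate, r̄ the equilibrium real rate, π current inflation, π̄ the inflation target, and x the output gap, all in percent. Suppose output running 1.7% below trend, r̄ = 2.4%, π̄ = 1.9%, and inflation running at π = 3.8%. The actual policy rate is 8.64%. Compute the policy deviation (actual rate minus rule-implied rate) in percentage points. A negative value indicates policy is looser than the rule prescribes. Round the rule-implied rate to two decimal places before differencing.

Output 1.7% below potential → x = -1.7.
i = 2.4 + 3.8 + 0.5 × (3.8 − 1.9) + 1 × (-1.7)
   = 2.4 + 3.8 + 0.95 − 1.7 = 5.45
Deviation = 8.64 − 5.45 = 3.19 pp.

3.19 pp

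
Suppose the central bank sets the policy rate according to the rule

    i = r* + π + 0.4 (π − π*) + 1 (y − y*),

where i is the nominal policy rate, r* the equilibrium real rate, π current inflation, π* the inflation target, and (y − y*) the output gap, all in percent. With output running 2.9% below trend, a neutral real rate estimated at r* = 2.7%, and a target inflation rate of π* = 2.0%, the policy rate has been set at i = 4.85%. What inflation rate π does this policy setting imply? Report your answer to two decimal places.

4.18%

Output 2.9% below potential → (y − y*) = -2.9.
Collecting π: i = r* + (1 + 0.4) π − 0.4 π* + 1 (y − y*)
1.4 π = 4.85 − 2.7 + 0.4 × 2.0 − 1 × (-2.9) = 5.85
π = 5.85 / 1.4 = 4.18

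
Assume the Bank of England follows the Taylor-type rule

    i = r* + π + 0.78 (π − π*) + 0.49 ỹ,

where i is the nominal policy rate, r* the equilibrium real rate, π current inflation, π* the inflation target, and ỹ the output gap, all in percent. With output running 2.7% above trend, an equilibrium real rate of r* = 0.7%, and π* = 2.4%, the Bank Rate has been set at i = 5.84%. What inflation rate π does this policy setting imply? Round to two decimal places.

Output 2.7% above potential → ỹ = 2.7.
Collecting π: i = r* + (1 + 0.78) π − 0.78 π* + 0.49 ỹ
1.78 π = 5.84 − 0.7 + 0.78 × 2.4 − 0.49 × 2.7 = 5.689
π = 5.689 / 1.78 = 3.20

3.20%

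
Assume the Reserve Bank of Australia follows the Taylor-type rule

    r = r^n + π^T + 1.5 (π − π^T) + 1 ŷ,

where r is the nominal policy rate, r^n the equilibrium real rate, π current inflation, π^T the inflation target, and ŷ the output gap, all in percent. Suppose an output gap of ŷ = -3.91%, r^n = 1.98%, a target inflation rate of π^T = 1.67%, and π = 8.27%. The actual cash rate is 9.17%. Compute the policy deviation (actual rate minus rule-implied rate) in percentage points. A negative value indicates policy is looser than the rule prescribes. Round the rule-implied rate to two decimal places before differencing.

-0.47 pp

r = 1.98 + 1.67 + 1.5 × (8.27 − 1.67) + 1 × (-3.91)
   = 1.98 + 1.67 + 9.9 − 3.91 = 9.64
Deviation = 9.17 − 9.64 = -0.47 pp.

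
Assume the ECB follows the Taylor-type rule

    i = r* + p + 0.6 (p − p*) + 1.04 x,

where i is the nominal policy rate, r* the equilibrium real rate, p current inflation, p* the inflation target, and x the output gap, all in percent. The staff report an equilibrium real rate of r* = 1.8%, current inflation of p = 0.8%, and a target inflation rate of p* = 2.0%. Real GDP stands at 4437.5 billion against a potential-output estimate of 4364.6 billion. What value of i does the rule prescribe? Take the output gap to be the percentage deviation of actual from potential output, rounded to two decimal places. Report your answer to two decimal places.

Output gap = 100 × (4437.5 − 4364.6) / 4364.6 = 1.67%.
i = 1.80 + 0.80 + 0.6 × (0.80 − 2.00) + 1.04 × 1.67
   = 1.80 + 0.8 − 0.72 + 1.7368 = 3.62

3.62%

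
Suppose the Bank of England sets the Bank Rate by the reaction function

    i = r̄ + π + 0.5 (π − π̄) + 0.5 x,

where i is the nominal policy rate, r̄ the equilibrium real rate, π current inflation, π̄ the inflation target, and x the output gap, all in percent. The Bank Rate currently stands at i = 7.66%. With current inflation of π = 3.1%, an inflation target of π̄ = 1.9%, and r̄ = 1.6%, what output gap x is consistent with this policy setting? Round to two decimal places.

4.72%

0.5 x = 7.66 − 1.6 − 3.1 − 0.5 × (3.1 − 1.9) = 2.36
x = 2.36 / 0.5 = 4.72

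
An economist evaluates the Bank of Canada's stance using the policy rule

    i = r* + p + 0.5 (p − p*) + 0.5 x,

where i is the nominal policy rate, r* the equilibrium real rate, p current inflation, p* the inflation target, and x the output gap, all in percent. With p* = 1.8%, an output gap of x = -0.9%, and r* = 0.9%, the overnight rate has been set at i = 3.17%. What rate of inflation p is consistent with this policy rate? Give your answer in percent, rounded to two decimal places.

Collecting p: i = r* + (1 + 0.5) p − 0.5 p* + 0.5 x
1.5 p = 3.17 − 0.9 + 0.5 × 1.8 − 0.5 × (-0.9) = 3.62
p = 3.62 / 1.5 = 2.41

2.41%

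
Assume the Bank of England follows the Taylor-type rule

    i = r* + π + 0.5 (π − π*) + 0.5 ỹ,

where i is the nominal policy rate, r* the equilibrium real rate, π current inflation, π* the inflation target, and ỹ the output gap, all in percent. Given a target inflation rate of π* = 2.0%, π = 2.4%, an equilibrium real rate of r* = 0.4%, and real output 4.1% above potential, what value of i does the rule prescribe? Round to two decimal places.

Output 4.1% above potential → ỹ = 4.1.
i = 0.4 + 2.4 + 0.5 × (2.4 − 2.0) + 0.5 × 4.1
   = 0.4 + 2.4 + 0.2 + 2.05 = 5.05

5.05%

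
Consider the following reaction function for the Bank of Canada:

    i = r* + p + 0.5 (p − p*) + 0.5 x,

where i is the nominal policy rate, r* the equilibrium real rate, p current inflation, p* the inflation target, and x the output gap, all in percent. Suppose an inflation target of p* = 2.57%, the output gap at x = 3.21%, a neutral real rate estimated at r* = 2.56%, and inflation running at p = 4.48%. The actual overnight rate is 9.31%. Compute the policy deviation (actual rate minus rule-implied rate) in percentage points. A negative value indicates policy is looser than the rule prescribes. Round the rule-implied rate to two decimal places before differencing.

-0.29 pp

i = 2.56 + 4.48 + 0.5 × (4.48 − 2.57) + 0.5 × 3.21
   = 2.56 + 4.48 + 0.955 + 1.605 = 9.60
Deviation = 9.31 − 9.60 = -0.29 pp.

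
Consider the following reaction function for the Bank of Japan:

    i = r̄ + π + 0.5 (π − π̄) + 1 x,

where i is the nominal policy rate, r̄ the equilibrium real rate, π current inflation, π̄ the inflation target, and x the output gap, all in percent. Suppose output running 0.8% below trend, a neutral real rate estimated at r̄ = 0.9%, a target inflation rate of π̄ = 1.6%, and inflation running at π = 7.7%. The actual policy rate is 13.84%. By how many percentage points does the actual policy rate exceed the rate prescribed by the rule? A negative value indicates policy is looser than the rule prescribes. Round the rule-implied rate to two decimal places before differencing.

2.99 pp

Output 0.8% below potential → x = -0.8.
i = 0.9 + 7.7 + 0.5 × (7.7 − 1.6) + 1 × (-0.8)
   = 0.9 + 7.7 + 3.05 − 0.8 = 10.85
Deviation = 13.84 − 10.85 = 2.99 pp.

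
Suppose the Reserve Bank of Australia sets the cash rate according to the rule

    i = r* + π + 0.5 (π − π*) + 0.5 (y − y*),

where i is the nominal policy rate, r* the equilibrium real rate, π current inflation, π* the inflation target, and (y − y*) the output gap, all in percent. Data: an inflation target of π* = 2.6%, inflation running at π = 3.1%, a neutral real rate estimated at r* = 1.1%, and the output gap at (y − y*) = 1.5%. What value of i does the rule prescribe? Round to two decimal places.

5.20%

i = 1.1 + 3.1 + 0.5 × (3.1 − 2.6) + 0.5 × 1.5
   = 1.1 + 3.1 + 0.25 + 0.75 = 5.20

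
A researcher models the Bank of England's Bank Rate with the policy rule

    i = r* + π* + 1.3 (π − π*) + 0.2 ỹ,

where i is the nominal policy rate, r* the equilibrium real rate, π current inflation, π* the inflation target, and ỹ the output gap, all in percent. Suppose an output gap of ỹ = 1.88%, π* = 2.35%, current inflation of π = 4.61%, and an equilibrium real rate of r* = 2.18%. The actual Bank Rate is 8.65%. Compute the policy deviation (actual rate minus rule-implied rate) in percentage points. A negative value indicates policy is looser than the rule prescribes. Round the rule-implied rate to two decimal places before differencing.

i = 2.18 + 2.35 + 1.3 × (4.61 − 2.35) + 0.2 × 1.88
   = 2.18 + 2.35 + 2.938 + 0.376 = 7.84
Deviation = 8.65 − 7.84 = 0.81 pp.

0.81 pp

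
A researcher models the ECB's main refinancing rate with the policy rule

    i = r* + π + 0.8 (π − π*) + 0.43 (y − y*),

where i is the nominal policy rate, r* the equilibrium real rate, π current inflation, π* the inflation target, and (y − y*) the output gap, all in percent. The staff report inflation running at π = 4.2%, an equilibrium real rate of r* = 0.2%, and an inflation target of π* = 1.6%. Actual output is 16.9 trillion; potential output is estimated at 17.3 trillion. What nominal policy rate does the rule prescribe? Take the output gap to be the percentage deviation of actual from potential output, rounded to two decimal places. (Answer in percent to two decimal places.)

Output gap = 100 × (16.9 − 17.3) / 17.3 = -2.31%.
i = 0.20 + 4.20 + 0.8 × (4.20 − 1.60) + 0.43 × (-2.31)
   = 0.20 + 4.2 + 2.08 − 0.9933 = 5.49

5.49%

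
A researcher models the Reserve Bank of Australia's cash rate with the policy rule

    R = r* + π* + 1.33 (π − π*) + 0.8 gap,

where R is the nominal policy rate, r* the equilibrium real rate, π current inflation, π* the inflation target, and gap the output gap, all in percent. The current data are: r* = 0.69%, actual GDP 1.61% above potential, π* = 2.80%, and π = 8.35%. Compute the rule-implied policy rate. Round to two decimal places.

Output 1.61% above potential → gap = 1.61.
R = 0.69 + 2.80 + 1.33 × (8.35 − 2.80) + 0.8 × 1.61
   = 0.69 + 2.8 + 7.3815 + 1.288 = 12.16

12.16%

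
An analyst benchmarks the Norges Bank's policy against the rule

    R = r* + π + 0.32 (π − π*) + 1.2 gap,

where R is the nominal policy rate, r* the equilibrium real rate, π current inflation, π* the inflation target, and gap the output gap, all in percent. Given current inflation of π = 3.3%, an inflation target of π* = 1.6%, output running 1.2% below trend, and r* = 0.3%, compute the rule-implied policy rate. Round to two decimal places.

Output 1.2% below potential → gap = -1.2.
R = 0.3 + 3.3 + 0.32 × (3.3 − 1.6) + 1.2 × (-1.2)
   = 0.3 + 3.3 + 0.544 − 1.44 = 2.70

2.70%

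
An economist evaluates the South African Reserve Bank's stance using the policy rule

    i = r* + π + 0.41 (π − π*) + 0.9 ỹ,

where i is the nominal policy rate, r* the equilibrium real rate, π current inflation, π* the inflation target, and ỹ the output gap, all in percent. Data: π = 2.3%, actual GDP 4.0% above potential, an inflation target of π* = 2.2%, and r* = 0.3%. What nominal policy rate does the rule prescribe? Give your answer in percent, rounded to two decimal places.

6.24%

Output 4.0% above potential → ỹ = 4.0.
i = 0.3 + 2.3 + 0.41 × (2.3 − 2.2) + 0.9 × 4.0
   = 0.3 + 2.3 + 0.041 + 3.6 = 6.24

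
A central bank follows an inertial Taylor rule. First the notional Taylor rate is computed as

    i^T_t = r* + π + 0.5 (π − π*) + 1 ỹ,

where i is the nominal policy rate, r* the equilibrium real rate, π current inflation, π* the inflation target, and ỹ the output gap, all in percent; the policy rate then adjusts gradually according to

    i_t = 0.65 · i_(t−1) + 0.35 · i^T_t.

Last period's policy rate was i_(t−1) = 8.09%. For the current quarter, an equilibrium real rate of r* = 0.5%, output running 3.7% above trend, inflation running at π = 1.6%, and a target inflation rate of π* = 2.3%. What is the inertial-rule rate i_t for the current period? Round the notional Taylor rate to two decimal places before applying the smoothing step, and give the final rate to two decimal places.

7.17%

Output 3.7% above potential → ỹ = 3.7.
i^T_t = 0.5 + 1.6 + 0.5 × (1.6 − 2.3) + 1 × 3.7
   = 0.5 + 1.6 − 0.35 + 3.7 = 5.45
i_t = 0.65 × 8.09 + 0.35 × 5.45 = 5.2585 + 1.9075 = 7.17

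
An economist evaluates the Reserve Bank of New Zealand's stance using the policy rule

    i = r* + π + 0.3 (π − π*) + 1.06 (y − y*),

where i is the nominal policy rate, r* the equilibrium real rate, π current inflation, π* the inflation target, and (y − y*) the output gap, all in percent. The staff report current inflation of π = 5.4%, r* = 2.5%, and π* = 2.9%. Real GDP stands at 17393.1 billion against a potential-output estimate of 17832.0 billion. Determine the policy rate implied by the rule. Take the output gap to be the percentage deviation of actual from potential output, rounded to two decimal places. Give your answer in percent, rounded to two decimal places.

6.04%

Output gap = 100 × (17393.1 − 17832.0) / 17832.0 = -2.46%.
i = 2.50 + 5.40 + 0.3 × (5.40 − 2.90) + 1.06 × (-2.46)
   = 2.50 + 5.4 + 0.75 − 2.6076 = 6.04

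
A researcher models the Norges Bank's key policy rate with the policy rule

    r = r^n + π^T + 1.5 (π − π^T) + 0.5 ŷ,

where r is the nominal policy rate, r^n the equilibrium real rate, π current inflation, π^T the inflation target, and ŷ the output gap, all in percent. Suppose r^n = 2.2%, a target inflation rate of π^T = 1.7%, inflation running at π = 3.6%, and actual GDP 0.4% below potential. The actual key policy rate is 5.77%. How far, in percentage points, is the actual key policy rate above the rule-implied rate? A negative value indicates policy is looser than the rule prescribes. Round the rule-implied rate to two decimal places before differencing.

-0.78 pp

Output 0.4% below potential → ŷ = -0.4.
r = 2.2 + 1.7 + 1.5 × (3.6 − 1.7) + 0.5 × (-0.4)
   = 2.2 + 1.7 + 2.85 − 0.2 = 6.55
Deviation = 5.77 − 6.55 = -0.78 pp.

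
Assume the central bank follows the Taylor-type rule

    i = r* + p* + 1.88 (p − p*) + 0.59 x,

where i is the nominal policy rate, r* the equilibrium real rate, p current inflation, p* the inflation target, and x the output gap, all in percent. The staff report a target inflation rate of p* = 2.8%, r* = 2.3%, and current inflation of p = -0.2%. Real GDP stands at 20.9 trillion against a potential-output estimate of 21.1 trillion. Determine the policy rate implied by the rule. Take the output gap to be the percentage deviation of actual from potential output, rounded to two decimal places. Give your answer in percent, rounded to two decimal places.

Output gap = 100 × (20.9 − 21.1) / 21.1 = -0.95%.
i = 2.30 + 2.80 + 1.88 × (-0.20 − 2.80) + 0.59 × (-0.95)
   = 2.30 + 2.8 − 5.64 − 0.5605 = -1.10

-1.10%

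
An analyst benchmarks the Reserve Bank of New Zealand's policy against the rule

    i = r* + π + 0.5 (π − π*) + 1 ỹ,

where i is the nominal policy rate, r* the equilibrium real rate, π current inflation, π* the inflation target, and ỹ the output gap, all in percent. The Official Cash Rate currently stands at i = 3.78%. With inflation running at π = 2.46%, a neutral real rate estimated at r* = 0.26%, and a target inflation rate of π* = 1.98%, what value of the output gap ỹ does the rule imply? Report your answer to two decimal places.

1 ỹ = 3.78 − 0.26 − 2.46 − 0.5 × (2.46 − 1.98) = 0.82
ỹ = 0.82 / 1 = 0.82

0.82%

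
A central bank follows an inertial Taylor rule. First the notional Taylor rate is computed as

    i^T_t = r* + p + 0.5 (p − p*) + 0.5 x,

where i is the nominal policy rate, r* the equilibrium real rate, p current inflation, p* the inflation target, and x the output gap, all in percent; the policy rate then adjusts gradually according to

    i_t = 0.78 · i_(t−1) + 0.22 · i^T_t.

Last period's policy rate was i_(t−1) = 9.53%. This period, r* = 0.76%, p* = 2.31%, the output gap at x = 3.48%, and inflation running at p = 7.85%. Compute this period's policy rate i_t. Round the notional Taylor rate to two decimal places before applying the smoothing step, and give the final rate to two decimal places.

10.32%

i^T_t = 0.76 + 7.85 + 0.5 × (7.85 − 2.31) + 0.5 × 3.48
   = 0.76 + 7.85 + 2.77 + 1.74 = 13.12
i_t = 0.78 × 9.53 + 0.22 × 13.12 = 7.4334 + 2.8864 = 10.32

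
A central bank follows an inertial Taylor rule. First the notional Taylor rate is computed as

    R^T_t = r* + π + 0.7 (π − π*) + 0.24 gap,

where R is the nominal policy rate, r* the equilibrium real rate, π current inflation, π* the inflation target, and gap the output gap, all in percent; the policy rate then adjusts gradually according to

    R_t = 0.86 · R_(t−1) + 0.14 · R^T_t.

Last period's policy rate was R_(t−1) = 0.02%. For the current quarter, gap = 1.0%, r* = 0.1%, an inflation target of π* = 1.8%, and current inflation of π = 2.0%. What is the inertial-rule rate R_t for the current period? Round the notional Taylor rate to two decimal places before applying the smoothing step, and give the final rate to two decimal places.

R^T_t = 0.1 + 2.0 + 0.7 × (2.0 − 1.8) + 0.24 × 1.0
   = 0.1 + 2 + 0.14 + 0.24 = 2.48
R_t = 0.86 × 0.02 + 0.14 × 2.48 = 0.0172 + 0.3472 = 0.36

0.36%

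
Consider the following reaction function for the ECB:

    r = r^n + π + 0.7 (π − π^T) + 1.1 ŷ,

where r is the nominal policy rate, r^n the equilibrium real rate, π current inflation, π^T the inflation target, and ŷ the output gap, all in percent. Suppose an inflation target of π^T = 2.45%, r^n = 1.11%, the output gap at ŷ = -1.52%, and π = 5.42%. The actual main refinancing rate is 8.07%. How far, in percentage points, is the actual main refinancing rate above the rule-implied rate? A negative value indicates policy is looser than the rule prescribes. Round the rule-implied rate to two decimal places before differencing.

r = 1.11 + 5.42 + 0.7 × (5.42 − 2.45) + 1.1 × (-1.52)
   = 1.11 + 5.42 + 2.079 − 1.672 = 6.94
Deviation = 8.07 − 6.94 = 1.13 pp.

1.13 pp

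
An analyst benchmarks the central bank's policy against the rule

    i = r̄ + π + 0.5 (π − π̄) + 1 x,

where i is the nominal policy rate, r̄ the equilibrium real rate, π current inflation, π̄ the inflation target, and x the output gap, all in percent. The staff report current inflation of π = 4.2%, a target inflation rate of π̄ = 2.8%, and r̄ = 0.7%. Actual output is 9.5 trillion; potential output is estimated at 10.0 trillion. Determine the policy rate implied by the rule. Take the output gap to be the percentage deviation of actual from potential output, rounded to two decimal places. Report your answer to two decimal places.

Output gap = 100 × (9.5 − 10.0) / 10.0 = -5.00%.
i = 0.70 + 4.20 + 0.5 × (4.20 − 2.80) + 1 × (-5.00)
   = 0.70 + 4.2 + 0.7 − 5 = 0.60

0.60%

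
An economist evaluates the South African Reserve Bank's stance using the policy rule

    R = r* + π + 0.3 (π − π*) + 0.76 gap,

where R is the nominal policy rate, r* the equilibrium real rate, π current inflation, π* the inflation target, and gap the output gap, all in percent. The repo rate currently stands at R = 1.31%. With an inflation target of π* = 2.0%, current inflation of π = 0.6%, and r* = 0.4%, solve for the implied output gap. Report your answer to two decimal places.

0.76 gap = 1.31 − 0.4 − 0.6 − 0.3 × (0.6 − 2.0) = 0.73
gap = 0.73 / 0.76 = 0.96

0.96%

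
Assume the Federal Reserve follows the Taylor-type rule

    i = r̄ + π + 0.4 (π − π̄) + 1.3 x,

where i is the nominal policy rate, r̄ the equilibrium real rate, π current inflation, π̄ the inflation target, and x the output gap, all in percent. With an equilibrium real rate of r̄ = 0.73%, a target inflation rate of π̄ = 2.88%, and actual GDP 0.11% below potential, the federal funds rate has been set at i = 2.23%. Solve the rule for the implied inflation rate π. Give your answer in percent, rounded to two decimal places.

2.00%

Output 0.11% below potential → x = -0.11.
Collecting π: i = r̄ + (1 + 0.4) π − 0.4 π̄ + 1.3 x
1.4 π = 2.23 − 0.73 + 0.4 × 2.88 − 1.3 × (-0.11) = 2.795
π = 2.795 / 1.4 = 2.00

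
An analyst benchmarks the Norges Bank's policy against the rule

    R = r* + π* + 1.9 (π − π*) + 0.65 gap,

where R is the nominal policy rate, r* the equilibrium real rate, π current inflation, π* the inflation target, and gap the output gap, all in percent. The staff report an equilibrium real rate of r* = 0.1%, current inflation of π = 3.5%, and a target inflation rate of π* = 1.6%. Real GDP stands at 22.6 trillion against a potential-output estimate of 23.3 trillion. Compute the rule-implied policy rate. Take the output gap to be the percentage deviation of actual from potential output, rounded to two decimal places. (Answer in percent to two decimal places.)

Output gap = 100 × (22.6 − 23.3) / 23.3 = -3.00%.
R = 0.10 + 1.60 + 1.9 × (3.50 − 1.60) + 0.65 × (-3.00)
   = 0.10 + 1.6 + 3.61 − 1.95 = 3.36

3.36%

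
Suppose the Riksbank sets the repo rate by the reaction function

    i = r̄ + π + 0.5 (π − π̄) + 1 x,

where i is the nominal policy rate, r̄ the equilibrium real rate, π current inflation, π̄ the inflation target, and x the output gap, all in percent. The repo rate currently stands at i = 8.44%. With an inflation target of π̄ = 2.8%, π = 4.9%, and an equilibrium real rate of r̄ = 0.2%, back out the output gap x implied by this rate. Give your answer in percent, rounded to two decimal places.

2.29%

1 x = 8.44 − 0.2 − 4.9 − 0.5 × (4.9 − 2.8) = 2.29
x = 2.29 / 1 = 2.29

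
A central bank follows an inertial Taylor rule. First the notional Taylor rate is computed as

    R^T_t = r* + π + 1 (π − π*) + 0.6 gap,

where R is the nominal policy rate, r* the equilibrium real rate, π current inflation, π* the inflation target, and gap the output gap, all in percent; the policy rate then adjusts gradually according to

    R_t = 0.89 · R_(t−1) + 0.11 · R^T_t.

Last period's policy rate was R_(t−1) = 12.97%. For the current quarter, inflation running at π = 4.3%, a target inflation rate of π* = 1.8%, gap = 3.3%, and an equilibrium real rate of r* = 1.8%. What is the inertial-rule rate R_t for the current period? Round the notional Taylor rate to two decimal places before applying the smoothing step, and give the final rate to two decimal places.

12.71%

R^T_t = 1.8 + 4.3 + 1 × (4.3 − 1.8) + 0.6 × 3.3
   = 1.8 + 4.3 + 2.5 + 1.98 = 10.58
R_t = 0.89 × 12.97 + 0.11 × 10.58 = 11.5433 + 1.1638 = 12.71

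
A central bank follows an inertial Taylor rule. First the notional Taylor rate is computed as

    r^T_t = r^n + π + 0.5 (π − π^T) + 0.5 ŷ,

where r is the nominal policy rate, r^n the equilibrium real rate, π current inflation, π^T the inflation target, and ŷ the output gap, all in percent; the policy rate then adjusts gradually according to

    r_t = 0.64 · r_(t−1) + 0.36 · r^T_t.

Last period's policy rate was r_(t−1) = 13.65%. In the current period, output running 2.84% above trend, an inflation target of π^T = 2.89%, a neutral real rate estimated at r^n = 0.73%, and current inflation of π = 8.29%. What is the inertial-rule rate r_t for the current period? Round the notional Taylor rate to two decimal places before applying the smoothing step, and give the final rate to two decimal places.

13.47%

Output 2.84% above potential → ŷ = 2.84.
r^T_t = 0.73 + 8.29 + 0.5 × (8.29 − 2.89) + 0.5 × 2.84
   = 0.73 + 8.29 + 2.7 + 1.42 = 13.14
r_t = 0.64 × 13.65 + 0.36 × 13.14 = 8.736 + 4.7304 = 13.47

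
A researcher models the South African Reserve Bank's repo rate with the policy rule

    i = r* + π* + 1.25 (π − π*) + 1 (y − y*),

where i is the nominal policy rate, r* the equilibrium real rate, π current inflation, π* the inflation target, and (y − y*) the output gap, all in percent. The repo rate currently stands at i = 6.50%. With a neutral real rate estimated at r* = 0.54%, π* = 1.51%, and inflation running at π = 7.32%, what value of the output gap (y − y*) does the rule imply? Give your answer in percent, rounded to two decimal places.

-2.81%

1 (y − y*) = 6.50 − 0.54 − 1.51 − 1.25 × (7.32 − 1.51) = -2.8125
(y − y*) = -2.8125 / 1 = -2.81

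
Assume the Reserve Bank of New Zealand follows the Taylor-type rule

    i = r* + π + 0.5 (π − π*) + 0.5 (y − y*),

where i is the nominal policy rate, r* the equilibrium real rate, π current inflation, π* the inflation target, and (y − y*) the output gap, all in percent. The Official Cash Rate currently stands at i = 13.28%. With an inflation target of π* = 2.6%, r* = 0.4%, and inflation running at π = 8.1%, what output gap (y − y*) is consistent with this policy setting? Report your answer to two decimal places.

4.06%

0.5 (y − y*) = 13.28 − 0.4 − 8.1 − 0.5 × (8.1 − 2.6) = 2.03
(y − y*) = 2.03 / 0.5 = 4.06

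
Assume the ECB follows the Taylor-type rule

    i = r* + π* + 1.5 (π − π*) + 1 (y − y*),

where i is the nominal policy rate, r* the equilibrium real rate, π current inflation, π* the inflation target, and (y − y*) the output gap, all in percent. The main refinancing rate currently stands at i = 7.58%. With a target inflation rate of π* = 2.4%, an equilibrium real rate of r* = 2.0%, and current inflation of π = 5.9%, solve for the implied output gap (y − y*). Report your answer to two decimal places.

1 (y − y*) = 7.58 − 2.0 − 2.4 − 1.5 × (5.9 − 2.4) = -2.07
(y − y*) = -2.07 / 1 = -2.07

-2.07%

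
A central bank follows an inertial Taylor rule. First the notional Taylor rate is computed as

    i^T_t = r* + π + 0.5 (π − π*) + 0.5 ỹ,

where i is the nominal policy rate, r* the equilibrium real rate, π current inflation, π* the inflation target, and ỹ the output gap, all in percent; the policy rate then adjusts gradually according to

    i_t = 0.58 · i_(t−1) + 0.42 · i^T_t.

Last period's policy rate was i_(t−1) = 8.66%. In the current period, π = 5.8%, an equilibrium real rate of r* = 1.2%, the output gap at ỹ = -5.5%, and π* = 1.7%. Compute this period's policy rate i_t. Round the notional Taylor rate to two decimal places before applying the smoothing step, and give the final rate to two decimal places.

i^T_t = 1.2 + 5.8 + 0.5 × (5.8 − 1.7) + 0.5 × (-5.5)
   = 1.2 + 5.8 + 2.05 − 2.75 = 6.30
i_t = 0.58 × 8.66 + 0.42 × 6.30 = 5.0228 + 2.646 = 7.67

7.67%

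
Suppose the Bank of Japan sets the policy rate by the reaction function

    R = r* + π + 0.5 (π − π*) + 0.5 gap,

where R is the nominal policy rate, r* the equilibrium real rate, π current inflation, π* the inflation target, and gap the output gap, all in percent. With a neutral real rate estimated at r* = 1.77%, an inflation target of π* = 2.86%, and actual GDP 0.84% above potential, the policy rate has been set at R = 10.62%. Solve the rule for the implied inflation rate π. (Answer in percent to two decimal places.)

Output 0.84% above potential → gap = 0.84.
Collecting π: R = r* + (1 + 0.5) π − 0.5 π* + 0.5 gap
1.5 π = 10.62 − 1.77 + 0.5 × 2.86 − 0.5 × 0.84 = 9.86
π = 9.86 / 1.5 = 6.57

6.57%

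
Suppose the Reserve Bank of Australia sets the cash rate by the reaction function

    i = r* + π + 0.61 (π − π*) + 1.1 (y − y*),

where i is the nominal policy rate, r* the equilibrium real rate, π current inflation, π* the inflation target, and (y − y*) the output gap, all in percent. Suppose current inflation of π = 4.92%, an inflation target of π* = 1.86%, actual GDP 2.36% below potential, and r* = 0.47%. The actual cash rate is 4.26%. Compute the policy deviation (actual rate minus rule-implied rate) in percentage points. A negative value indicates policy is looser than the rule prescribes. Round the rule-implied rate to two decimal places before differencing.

-0.40 pp

Output 2.36% below potential → (y − y*) = -2.36.
i = 0.47 + 4.92 + 0.61 × (4.92 − 1.86) + 1.1 × (-2.36)
   = 0.47 + 4.92 + 1.8666 − 2.596 = 4.66
Deviation = 4.26 − 4.66 = -0.40 pp.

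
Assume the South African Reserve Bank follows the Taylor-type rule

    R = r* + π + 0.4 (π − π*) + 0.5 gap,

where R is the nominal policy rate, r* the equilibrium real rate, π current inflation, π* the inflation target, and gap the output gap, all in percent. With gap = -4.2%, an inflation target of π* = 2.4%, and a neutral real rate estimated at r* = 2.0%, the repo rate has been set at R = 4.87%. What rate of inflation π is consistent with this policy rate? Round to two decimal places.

Collecting π: R = r* + (1 + 0.4) π − 0.4 π* + 0.5 gap
1.4 π = 4.87 − 2.0 + 0.4 × 2.4 − 0.5 × (-4.2) = 5.93
π = 5.93 / 1.4 = 4.24

4.24%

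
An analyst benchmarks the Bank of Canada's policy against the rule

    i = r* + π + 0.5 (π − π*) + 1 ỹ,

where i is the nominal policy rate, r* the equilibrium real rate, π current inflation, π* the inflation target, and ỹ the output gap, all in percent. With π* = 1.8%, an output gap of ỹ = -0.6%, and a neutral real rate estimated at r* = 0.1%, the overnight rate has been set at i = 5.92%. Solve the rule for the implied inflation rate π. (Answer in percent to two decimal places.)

4.88%

Collecting π: i = r* + (1 + 0.5) π − 0.5 π* + 1 ỹ
1.5 π = 5.92 − 0.1 + 0.5 × 1.8 − 1 × (-0.6) = 7.32
π = 7.32 / 1.5 = 4.88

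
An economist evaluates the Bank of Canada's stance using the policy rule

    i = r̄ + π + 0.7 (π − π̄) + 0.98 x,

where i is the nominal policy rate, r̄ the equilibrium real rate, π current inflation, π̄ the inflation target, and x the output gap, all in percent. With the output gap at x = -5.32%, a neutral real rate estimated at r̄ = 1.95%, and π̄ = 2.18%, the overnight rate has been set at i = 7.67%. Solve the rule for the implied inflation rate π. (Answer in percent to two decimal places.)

Collecting π: i = r̄ + (1 + 0.7) π − 0.7 π̄ + 0.98 x
1.7 π = 7.67 − 1.95 + 0.7 × 2.18 − 0.98 × (-5.32) = 12.4596
π = 12.4596 / 1.7 = 7.33

7.33%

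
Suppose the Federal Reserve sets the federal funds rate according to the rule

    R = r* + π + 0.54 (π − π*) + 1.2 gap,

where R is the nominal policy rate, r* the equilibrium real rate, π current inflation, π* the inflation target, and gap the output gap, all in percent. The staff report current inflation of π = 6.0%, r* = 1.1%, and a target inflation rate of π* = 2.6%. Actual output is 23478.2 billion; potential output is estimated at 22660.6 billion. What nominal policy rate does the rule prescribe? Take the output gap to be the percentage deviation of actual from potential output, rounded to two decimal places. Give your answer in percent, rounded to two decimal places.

Output gap = 100 × (23478.2 − 22660.6) / 22660.6 = 3.61%.
R = 1.10 + 6.00 + 0.54 × (6.00 − 2.60) + 1.2 × 3.61
   = 1.10 + 6 + 1.836 + 4.332 = 13.27

13.27%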